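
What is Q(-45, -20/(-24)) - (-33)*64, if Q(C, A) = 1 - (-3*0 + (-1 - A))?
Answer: 12689/6 ≈ 2114.8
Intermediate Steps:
Q(C, A) = 2 + A (Q(C, A) = 1 - (0 + (-1 - A)) = 1 - (-1 - A) = 1 + (1 + A) = 2 + A)
Q(-45, -20/(-24)) - (-33)*64 = (2 - 20/(-24)) - (-33)*64 = (2 - 20*(-1/24)) - 1*(-2112) = (2 + ⅚) + 2112 = 17/6 + 2112 = 12689/6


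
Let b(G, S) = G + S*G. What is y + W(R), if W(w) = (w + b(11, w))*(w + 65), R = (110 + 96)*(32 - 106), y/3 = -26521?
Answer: 2776417580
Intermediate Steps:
y = -79563 (y = 3*(-26521) = -79563)
b(G, S) = G + G*S
R = -15244 (R = 206*(-74) = -15244)
W(w) = (11 + 12*w)*(65 + w) (W(w) = (w + 11*(1 + w))*(w + 65) = (w + (11 + 11*w))*(65 + w) = (11 + 12*w)*(65 + w))
y + W(R) = -79563 + (715 + 12*(-15244)² + 791*(-15244)) = -79563 + (715 + 12*232379536 - 12058004) = -79563 + (715 + 2788554432 - 12058004) = -79563 + 2776497143 = 2776417580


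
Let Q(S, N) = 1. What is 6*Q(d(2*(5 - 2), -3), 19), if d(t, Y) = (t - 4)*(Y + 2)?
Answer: 6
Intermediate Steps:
d(t, Y) = (-4 + t)*(2 + Y)
6*Q(d(2*(5 - 2), -3), 19) = 6*1 = 6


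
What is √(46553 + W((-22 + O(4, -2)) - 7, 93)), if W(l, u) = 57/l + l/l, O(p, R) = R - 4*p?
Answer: 3*√11426123/47 ≈ 215.76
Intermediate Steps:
W(l, u) = 1 + 57/l (W(l, u) = 57/l + 1 = 1 + 57/l)
√(46553 + W((-22 + O(4, -2)) - 7, 93)) = √(46553 + (57 + ((-22 + (-2 - 4*4)) - 7))/((-22 + (-2 - 4*4)) - 7)) = √(46553 + (57 + ((-22 + (-2 - 16)) - 7))/((-22 + (-2 - 16)) - 7)) = √(46553 + (57 + ((-22 - 18) - 7))/((-22 - 18) - 7)) = √(46553 + (57 + (-40 - 7))/(-40 - 7)) = √(46553 + (57 - 47)/(-47)) = √(46553 - 1/47*10) = √(46553 - 10/47) = √(2187981/47) = 3*√11426123/47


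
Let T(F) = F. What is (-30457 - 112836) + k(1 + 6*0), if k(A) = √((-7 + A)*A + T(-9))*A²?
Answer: -143293 + I*√15 ≈ -1.4329e+5 + 3.873*I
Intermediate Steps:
k(A) = A²*√(-9 + A*(-7 + A)) (k(A) = √((-7 + A)*A - 9)*A² = √(A*(-7 + A) - 9)*A² = √(-9 + A*(-7 + A))*A² = A²*√(-9 + A*(-7 + A)))
(-30457 - 112836) + k(1 + 6*0) = (-30457 - 112836) + (1 + 6*0)²*√(-9 + (1 + 6*0)² - 7*(1 + 6*0)) = -143293 + (1 + 0)²*√(-9 + (1 + 0)² - 7*(1 + 0)) = -143293 + 1²*√(-9 + 1² - 7*1) = -143293 + 1*√(-9 + 1 - 7) = -143293 + 1*√(-15) = -143293 + 1*(I*√15) = -143293 + I*√15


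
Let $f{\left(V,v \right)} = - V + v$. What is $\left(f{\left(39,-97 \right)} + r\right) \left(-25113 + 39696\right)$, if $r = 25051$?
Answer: $363335445$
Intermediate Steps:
$f{\left(V,v \right)} = v - V$
$\left(f{\left(39,-97 \right)} + r\right) \left(-25113 + 39696\right) = \left(\left(-97 - 39\right) + 25051\right) \left(-25113 + 39696\right) = \left(\left(-97 - 39\right) + 25051\right) 14583 = \left(-136 + 25051\right) 14583 = 24915 \cdot 14583 = 363335445$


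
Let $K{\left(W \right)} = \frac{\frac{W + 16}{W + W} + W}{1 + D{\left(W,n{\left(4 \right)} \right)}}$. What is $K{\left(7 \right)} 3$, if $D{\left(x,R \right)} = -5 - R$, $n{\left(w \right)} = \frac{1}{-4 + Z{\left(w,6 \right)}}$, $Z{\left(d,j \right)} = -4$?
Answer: $- \frac{1452}{217} \approx -6.6912$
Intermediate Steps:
$n{\left(w \right)} = - \frac{1}{8}$ ($n{\left(w \right)} = \frac{1}{-4 - 4} = \frac{1}{-8} = - \frac{1}{8}$)
$K{\left(W \right)} = - \frac{8 W}{31} - \frac{4 \left(16 + W\right)}{31 W}$ ($K{\left(W \right)} = \frac{\frac{W + 16}{W + W} + W}{1 - \frac{39}{8}} = \frac{\frac{16 + W}{2 W} + W}{1 + \left(-5 + \frac{1}{8}\right)} = \frac{\left(16 + W\right) \frac{1}{2 W} + W}{1 - \frac{39}{8}} = \frac{\frac{16 + W}{2 W} + W}{- \frac{31}{8}} = \left(W + \frac{16 + W}{2 W}\right) \left(- \frac{8}{31}\right) = - \frac{8 W}{31} - \frac{4 \left(16 + W\right)}{31 W}$)
$K{\left(7 \right)} 3 = \frac{4 \left(-16 - 7 - 2 \cdot 7^{2}\right)}{31 \cdot 7} \cdot 3 = \frac{4}{31} \cdot \frac{1}{7} \left(-16 - 7 - 98\right) 3 = \frac{4}{31} \cdot \frac{1}{7} \left(-121\right) 3 = \left(- \frac{484}{217}\right) 3 = - \frac{1452}{217}$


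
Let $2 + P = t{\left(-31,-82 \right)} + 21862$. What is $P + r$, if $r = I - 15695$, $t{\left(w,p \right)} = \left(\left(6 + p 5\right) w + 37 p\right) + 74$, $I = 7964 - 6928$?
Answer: $16765$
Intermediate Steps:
$I = 1036$
$t{\left(w,p \right)} = 74 + 37 p + w \left(6 + 5 p\right)$ ($t{\left(w,p \right)} = \left(\left(6 + 5 p\right) w + 37 p\right) + 74 = \left(w \left(6 + 5 p\right) + 37 p\right) + 74 = \left(37 p + w \left(6 + 5 p\right)\right) + 74 = 74 + 37 p + w \left(6 + 5 p\right)$)
$r = -14659$ ($r = 1036 - 15695 = -14659$)
$P = 31424$ ($P = -2 + \left(\left(74 + 6 \left(-31\right) + 37 \left(-82\right) + 5 \left(-82\right) \left(-31\right)\right) + 21862\right) = -2 + \left(\left(74 - 186 - 3034 + 12710\right) + 21862\right) = -2 + \left(9564 + 21862\right) = -2 + 31426 = 31424$)
$P + r = 31424 - 14659 = 16765$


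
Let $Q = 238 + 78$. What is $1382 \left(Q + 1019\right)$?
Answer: $1844970$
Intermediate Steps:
$Q = 316$
$1382 \left(Q + 1019\right) = 1382 \left(316 + 1019\right) = 1382 \cdot 1335 = 1844970$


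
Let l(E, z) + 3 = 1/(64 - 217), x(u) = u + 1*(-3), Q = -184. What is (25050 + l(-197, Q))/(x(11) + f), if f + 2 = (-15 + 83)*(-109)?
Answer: -1916095/566559 ≈ -3.3820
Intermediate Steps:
f = -7414 (f = -2 + (-15 + 83)*(-109) = -2 + 68*(-109) = -2 - 7412 = -7414)
x(u) = -3 + u (x(u) = u - 3 = -3 + u)
l(E, z) = -460/153 (l(E, z) = -3 + 1/(64 - 217) = -3 + 1/(-153) = -3 - 1/153 = -460/153)
(25050 + l(-197, Q))/(x(11) + f) = (25050 - 460/153)/((-3 + 11) - 7414) = 3832190/(153*(8 - 7414)) = (3832190/153)/(-7406) = (3832190/153)*(-1/7406) = -1916095/566559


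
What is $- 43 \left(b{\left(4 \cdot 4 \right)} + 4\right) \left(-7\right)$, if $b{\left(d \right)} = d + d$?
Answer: $10836$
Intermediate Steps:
$b{\left(d \right)} = 2 d$
$- 43 \left(b{\left(4 \cdot 4 \right)} + 4\right) \left(-7\right) = - 43 \left(2 \cdot 4 \cdot 4 + 4\right) \left(-7\right) = - 43 \left(2 \cdot 16 + 4\right) \left(-7\right) = - 43 \left(32 + 4\right) \left(-7\right) = - 43 \cdot 36 \left(-7\right) = \left(-43\right) \left(-252\right) = 10836$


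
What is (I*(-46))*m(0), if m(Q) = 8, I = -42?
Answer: 15456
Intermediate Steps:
(I*(-46))*m(0) = -42*(-46)*8 = 1932*8 = 15456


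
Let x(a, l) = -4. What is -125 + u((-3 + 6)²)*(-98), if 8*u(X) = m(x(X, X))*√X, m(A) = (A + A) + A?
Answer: 316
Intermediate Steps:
m(A) = 3*A (m(A) = 2*A + A = 3*A)
u(X) = -3*√X/2 (u(X) = ((3*(-4))*√X)/8 = (-12*√X)/8 = -3*√X/2)
-125 + u((-3 + 6)²)*(-98) = -125 - 3*√((-3 + 6)²)/2*(-98) = -125 - 3*√(3²)/2*(-98) = -125 - 3*√9/2*(-98) = -125 - 3/2*3*(-98) = -125 - 9/2*(-98) = -125 + 441 = 316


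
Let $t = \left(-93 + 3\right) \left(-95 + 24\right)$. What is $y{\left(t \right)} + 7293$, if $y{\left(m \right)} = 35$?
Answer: $7328$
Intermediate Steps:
$t = 6390$ ($t = \left(-90\right) \left(-71\right) = 6390$)
$y{\left(t \right)} + 7293 = 35 + 7293 = 7328$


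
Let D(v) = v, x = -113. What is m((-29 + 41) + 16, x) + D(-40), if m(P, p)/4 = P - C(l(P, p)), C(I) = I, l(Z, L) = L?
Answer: 524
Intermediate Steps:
m(P, p) = -4*p + 4*P (m(P, p) = 4*(P - p) = -4*p + 4*P)
m((-29 + 41) + 16, x) + D(-40) = (-4*(-113) + 4*((-29 + 41) + 16)) - 40 = (452 + 4*(12 + 16)) - 40 = (452 + 4*28) - 40 = (452 + 112) - 40 = 564 - 40 = 524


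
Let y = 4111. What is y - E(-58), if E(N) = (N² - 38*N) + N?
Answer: -1399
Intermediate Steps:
E(N) = N² - 37*N
y - E(-58) = 4111 - (-58)*(-37 - 58) = 4111 - (-58)*(-95) = 4111 - 1*5510 = 4111 - 5510 = -1399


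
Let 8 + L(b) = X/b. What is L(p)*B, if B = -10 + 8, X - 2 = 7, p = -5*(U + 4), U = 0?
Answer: 169/10 ≈ 16.900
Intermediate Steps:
p = -20 (p = -5*(0 + 4) = -5*4 = -20)
X = 9 (X = 2 + 7 = 9)
L(b) = -8 + 9/b
B = -2
L(p)*B = (-8 + 9/(-20))*(-2) = (-8 + 9*(-1/20))*(-2) = (-8 - 9/20)*(-2) = -169/20*(-2) = 169/10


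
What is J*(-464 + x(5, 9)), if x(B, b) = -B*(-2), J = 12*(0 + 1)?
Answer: -5448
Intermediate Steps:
J = 12 (J = 12*1 = 12)
x(B, b) = 2*B
J*(-464 + x(5, 9)) = 12*(-464 + 2*5) = 12*(-464 + 10) = 12*(-454) = -5448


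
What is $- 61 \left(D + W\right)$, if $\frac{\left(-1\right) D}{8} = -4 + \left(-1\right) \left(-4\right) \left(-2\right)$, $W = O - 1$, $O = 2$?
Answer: $-5917$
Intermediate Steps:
$W = 1$ ($W = 2 - 1 = 1$)
$D = 96$ ($D = - 8 \left(-4 + \left(-1\right) \left(-4\right) \left(-2\right)\right) = - 8 \left(-4 + 4 \left(-2\right)\right) = - 8 \left(-4 - 8\right) = \left(-8\right) \left(-12\right) = 96$)
$- 61 \left(D + W\right) = - 61 \left(96 + 1\right) = \left(-61\right) 97 = -5917$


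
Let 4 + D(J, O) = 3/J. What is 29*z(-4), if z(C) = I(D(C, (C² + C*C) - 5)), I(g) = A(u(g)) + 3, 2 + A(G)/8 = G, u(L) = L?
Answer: -1479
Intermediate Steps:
D(J, O) = -4 + 3/J
A(G) = -16 + 8*G
I(g) = -13 + 8*g (I(g) = (-16 + 8*g) + 3 = -13 + 8*g)
z(C) = -45 + 24/C (z(C) = -13 + 8*(-4 + 3/C) = -13 + (-32 + 24/C) = -45 + 24/C)
29*z(-4) = 29*(-45 + 24/(-4)) = 29*(-45 + 24*(-¼)) = 29*(-45 - 6) = 29*(-51) = -1479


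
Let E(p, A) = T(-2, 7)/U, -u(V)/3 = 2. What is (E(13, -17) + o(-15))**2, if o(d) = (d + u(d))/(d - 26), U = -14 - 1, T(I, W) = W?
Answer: 784/378225 ≈ 0.0020728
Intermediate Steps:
u(V) = -6 (u(V) = -3*2 = -6)
U = -15
E(p, A) = -7/15 (E(p, A) = 7/(-15) = 7*(-1/15) = -7/15)
o(d) = (-6 + d)/(-26 + d) (o(d) = (d - 6)/(d - 26) = (-6 + d)/(-26 + d))
(E(13, -17) + o(-15))**2 = (-7/15 + (-6 - 15)/(-26 - 15))**2 = (-7/15 - 21/(-41))**2 = (-7/15 - 1/41*(-21))**2 = (-7/15 + 21/41)**2 = (28/615)**2 = 784/378225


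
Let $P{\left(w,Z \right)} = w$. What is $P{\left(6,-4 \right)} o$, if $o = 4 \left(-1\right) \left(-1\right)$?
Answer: $24$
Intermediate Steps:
$o = 4$ ($o = \left(-4\right) \left(-1\right) = 4$)
$P{\left(6,-4 \right)} o = 6 \cdot 4 = 24$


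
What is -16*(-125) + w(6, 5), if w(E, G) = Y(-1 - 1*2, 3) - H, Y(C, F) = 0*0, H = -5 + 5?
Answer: 2000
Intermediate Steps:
H = 0
Y(C, F) = 0
w(E, G) = 0 (w(E, G) = 0 - 1*0 = 0 + 0 = 0)
-16*(-125) + w(6, 5) = -16*(-125) + 0 = 2000 + 0 = 2000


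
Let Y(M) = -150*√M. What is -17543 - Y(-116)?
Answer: -17543 + 300*I*√29 ≈ -17543.0 + 1615.5*I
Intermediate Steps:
-17543 - Y(-116) = -17543 - (-150)*√(-116) = -17543 - (-150)*2*I*√29 = -17543 - (-300)*I*√29 = -17543 + 300*I*√29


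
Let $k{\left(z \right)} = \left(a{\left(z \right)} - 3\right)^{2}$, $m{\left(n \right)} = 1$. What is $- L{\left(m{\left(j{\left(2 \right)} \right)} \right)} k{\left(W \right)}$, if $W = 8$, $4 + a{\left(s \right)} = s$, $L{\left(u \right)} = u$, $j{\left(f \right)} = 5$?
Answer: $-1$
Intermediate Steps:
$a{\left(s \right)} = -4 + s$
$k{\left(z \right)} = \left(-7 + z\right)^{2}$ ($k{\left(z \right)} = \left(\left(-4 + z\right) - 3\right)^{2} = \left(-7 + z\right)^{2}$)
$- L{\left(m{\left(j{\left(2 \right)} \right)} \right)} k{\left(W \right)} = - 1 \left(-7 + 8\right)^{2} = - 1 \cdot 1^{2} = - 1 \cdot 1 = \left(-1\right) 1 = -1$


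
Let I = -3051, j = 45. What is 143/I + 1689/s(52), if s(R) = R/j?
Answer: 231883819/158652 ≈ 1461.6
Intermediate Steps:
s(R) = R/45
143/I + 1689/s(52) = 143/(-3051) + 1689/(((1/45)*52)) = 143*(-1/3051) + 1689/(52/45) = -143/3051 + 1689*(45/52) = -143/3051 + 76005/52 = 231883819/158652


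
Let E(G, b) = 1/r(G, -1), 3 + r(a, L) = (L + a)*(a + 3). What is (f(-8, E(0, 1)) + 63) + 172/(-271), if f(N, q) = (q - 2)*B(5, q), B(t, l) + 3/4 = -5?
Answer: 486653/6504 ≈ 74.824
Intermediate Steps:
B(t, l) = -23/4 (B(t, l) = -¾ - 5 = -23/4)
r(a, L) = -3 + (3 + a)*(L + a) (r(a, L) = -3 + (L + a)*(a + 3) = -3 + (L + a)*(3 + a) = -3 + (3 + a)*(L + a))
E(G, b) = 1/(-6 + G² + 2*G) (E(G, b) = 1/(-3 + G² + 3*(-1) + 3*G - G) = 1/(-3 + G² - 3 + 3*G - G) = 1/(-6 + G² + 2*G))
f(N, q) = 23/2 - 23*q/4 (f(N, q) = (q - 2)*(-23/4) = (-2 + q)*(-23/4) = 23/2 - 23*q/4)
(f(-8, E(0, 1)) + 63) + 172/(-271) = ((23/2 - 23/(4*(-6 + 0² + 2*0))) + 63) + 172/(-271) = ((23/2 - 23/(4*(-6 + 0 + 0))) + 63) + 172*(-1/271) = ((23/2 - 23/4/(-6)) + 63) - 172/271 = ((23/2 - 23/4*(-⅙)) + 63) - 172/271 = ((23/2 + 23/24) + 63) - 172/271 = (299/24 + 63) - 172/271 = 1811/24 - 172/271 = 486653/6504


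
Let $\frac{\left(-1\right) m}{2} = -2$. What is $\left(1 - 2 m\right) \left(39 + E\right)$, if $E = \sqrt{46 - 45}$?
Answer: $-280$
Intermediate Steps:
$m = 4$ ($m = \left(-2\right) \left(-2\right) = 4$)
$E = 1$ ($E = \sqrt{1} = 1$)
$\left(1 - 2 m\right) \left(39 + E\right) = \left(1 - 8\right) \left(39 + 1\right) = \left(1 - 8\right) 40 = \left(-7\right) 40 = -280$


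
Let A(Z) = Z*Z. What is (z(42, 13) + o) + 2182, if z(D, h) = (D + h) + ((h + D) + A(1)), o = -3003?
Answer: -710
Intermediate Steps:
A(Z) = Z²
z(D, h) = 1 + 2*D + 2*h (z(D, h) = (D + h) + ((h + D) + 1²) = (D + h) + ((D + h) + 1) = (D + h) + (1 + D + h) = 1 + 2*D + 2*h)
(z(42, 13) + o) + 2182 = ((1 + 2*42 + 2*13) - 3003) + 2182 = ((1 + 84 + 26) - 3003) + 2182 = (111 - 3003) + 2182 = -2892 + 2182 = -710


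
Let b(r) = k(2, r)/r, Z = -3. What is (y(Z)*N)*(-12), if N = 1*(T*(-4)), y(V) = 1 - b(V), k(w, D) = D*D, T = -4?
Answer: -768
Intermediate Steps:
k(w, D) = D²
b(r) = r (b(r) = r²/r = r)
y(V) = 1 - V
N = 16 (N = 1*(-4*(-4)) = 1*16 = 16)
(y(Z)*N)*(-12) = ((1 - 1*(-3))*16)*(-12) = ((1 + 3)*16)*(-12) = (4*16)*(-12) = 64*(-12) = -768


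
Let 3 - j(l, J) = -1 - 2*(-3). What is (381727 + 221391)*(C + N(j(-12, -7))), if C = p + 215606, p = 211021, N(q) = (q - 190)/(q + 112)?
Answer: 14151795364902/55 ≈ 2.5731e+11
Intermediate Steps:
j(l, J) = -2 (j(l, J) = 3 - (-1 - 2*(-3)) = 3 - (-1 - 1*(-6)) = 3 - (-1 + 6) = 3 - 1*5 = 3 - 5 = -2)
N(q) = (-190 + q)/(112 + q)
C = 426627 (C = 211021 + 215606 = 426627)
(381727 + 221391)*(C + N(j(-12, -7))) = (381727 + 221391)*(426627 + (-190 - 2)/(112 - 2)) = 603118*(426627 - 192/110) = 603118*(426627 + (1/110)*(-192)) = 603118*(426627 - 96/55) = 603118*(23464389/55) = 14151795364902/55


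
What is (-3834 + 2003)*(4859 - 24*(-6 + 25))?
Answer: -8061893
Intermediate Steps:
(-3834 + 2003)*(4859 - 24*(-6 + 25)) = -1831*(4859 - 24*19) = -1831*(4859 - 456) = -1831*4403 = -8061893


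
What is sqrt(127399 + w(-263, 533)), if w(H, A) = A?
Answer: 2*sqrt(31983) ≈ 357.68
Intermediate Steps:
sqrt(127399 + w(-263, 533)) = sqrt(127399 + 533) = sqrt(127932) = 2*sqrt(31983)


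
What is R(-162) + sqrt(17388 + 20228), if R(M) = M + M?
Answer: -324 + 4*sqrt(2351) ≈ -130.05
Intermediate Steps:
R(M) = 2*M
R(-162) + sqrt(17388 + 20228) = 2*(-162) + sqrt(17388 + 20228) = -324 + sqrt(37616) = -324 + 4*sqrt(2351)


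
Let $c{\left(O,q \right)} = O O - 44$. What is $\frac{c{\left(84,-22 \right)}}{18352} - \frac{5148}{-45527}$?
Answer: $\frac{103427855}{208877876} \approx 0.49516$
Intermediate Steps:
$c{\left(O,q \right)} = -44 + O^{2}$ ($c{\left(O,q \right)} = O^{2} - 44 = -44 + O^{2}$)
$\frac{c{\left(84,-22 \right)}}{18352} - \frac{5148}{-45527} = \frac{-44 + 84^{2}}{18352} - \frac{5148}{-45527} = \left(-44 + 7056\right) \frac{1}{18352} - - \frac{5148}{45527} = 7012 \cdot \frac{1}{18352} + \frac{5148}{45527} = \frac{1753}{4588} + \frac{5148}{45527} = \frac{103427855}{208877876}$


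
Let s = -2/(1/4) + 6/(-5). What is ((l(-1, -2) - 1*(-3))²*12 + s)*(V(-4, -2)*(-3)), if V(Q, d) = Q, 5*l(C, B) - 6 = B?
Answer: 49224/25 ≈ 1969.0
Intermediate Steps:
l(C, B) = 6/5 + B/5
s = -46/5 (s = -2/¼ + 6*(-⅕) = -2*4 - 6/5 = -8 - 6/5 = -46/5 ≈ -9.2000)
((l(-1, -2) - 1*(-3))²*12 + s)*(V(-4, -2)*(-3)) = (((6/5 + (⅕)*(-2)) - 1*(-3))²*12 - 46/5)*(-4*(-3)) = (((6/5 - ⅖) + 3)²*12 - 46/5)*12 = ((⅘ + 3)²*12 - 46/5)*12 = ((19/5)²*12 - 46/5)*12 = ((361/25)*12 - 46/5)*12 = (4332/25 - 46/5)*12 = (4102/25)*12 = 49224/25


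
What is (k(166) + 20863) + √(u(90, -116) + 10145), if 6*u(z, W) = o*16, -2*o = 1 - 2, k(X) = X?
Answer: 21029 + √91317/3 ≈ 21130.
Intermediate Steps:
o = ½ (o = -(1 - 2)/2 = -½*(-1) = ½ ≈ 0.50000)
u(z, W) = 4/3 (u(z, W) = ((½)*16)/6 = (⅙)*8 = 4/3)
(k(166) + 20863) + √(u(90, -116) + 10145) = (166 + 20863) + √(4/3 + 10145) = 21029 + √(30439/3) = 21029 + √91317/3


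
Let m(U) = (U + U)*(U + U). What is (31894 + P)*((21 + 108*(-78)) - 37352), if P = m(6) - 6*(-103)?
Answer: -1494175280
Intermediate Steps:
m(U) = 4*U² (m(U) = (2*U)*(2*U) = 4*U²)
P = 762 (P = 4*6² - 6*(-103) = 4*36 + 618 = 144 + 618 = 762)
(31894 + P)*((21 + 108*(-78)) - 37352) = (31894 + 762)*((21 + 108*(-78)) - 37352) = 32656*((21 - 8424) - 37352) = 32656*(-8403 - 37352) = 32656*(-45755) = -1494175280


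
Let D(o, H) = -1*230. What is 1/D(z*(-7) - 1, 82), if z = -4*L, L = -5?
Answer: -1/230 ≈ -0.0043478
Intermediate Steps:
z = 20 (z = -4*(-5) = 20)
D(o, H) = -230
1/D(z*(-7) - 1, 82) = 1/(-230) = -1/230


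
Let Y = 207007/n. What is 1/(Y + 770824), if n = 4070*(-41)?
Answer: 166870/128627193873 ≈ 1.2973e-6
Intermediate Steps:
n = -166870
Y = -207007/166870 (Y = 207007/(-166870) = 207007*(-1/166870) = -207007/166870 ≈ -1.2405)
1/(Y + 770824) = 1/(-207007/166870 + 770824) = 1/(128627193873/166870) = 166870/128627193873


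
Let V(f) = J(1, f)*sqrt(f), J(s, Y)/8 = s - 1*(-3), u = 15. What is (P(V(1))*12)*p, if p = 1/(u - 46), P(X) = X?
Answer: -384/31 ≈ -12.387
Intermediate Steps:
J(s, Y) = 24 + 8*s (J(s, Y) = 8*(s - 1*(-3)) = 8*(s + 3) = 8*(3 + s) = 24 + 8*s)
V(f) = 32*sqrt(f) (V(f) = (24 + 8*1)*sqrt(f) = (24 + 8)*sqrt(f) = 32*sqrt(f))
p = -1/31 (p = 1/(15 - 46) = 1/(-31) = -1/31 ≈ -0.032258)
(P(V(1))*12)*p = ((32*sqrt(1))*12)*(-1/31) = ((32*1)*12)*(-1/31) = (32*12)*(-1/31) = 384*(-1/31) = -384/31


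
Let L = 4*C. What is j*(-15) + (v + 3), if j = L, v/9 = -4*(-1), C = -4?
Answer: 279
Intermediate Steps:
v = 36 (v = 9*(-4*(-1)) = 9*4 = 36)
L = -16 (L = 4*(-4) = -16)
j = -16
j*(-15) + (v + 3) = -16*(-15) + (36 + 3) = 240 + 39 = 279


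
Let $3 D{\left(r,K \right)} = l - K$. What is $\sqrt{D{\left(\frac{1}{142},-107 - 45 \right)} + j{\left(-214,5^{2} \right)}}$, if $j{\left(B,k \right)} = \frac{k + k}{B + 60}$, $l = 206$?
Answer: $\frac{\sqrt{6350421}}{231} \approx 10.909$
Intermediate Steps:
$j{\left(B,k \right)} = \frac{2 k}{60 + B}$
$D{\left(r,K \right)} = \frac{206}{3} - \frac{K}{3}$ ($D{\left(r,K \right)} = \frac{206 - K}{3} = \frac{206}{3} - \frac{K}{3}$)
$\sqrt{D{\left(\frac{1}{142},-107 - 45 \right)} + j{\left(-214,5^{2} \right)}} = \sqrt{\left(\frac{206}{3} - \frac{-107 - 45}{3}\right) + \frac{2 \cdot 5^{2}}{60 - 214}} = \sqrt{\left(\frac{206}{3} - \frac{-107 - 45}{3}\right) + 2 \cdot 25 \frac{1}{-154}} = \sqrt{\left(\frac{206}{3} - - \frac{152}{3}\right) + 2 \cdot 25 \left(- \frac{1}{154}\right)} = \sqrt{\left(\frac{206}{3} + \frac{152}{3}\right) - \frac{25}{77}} = \sqrt{\frac{358}{3} - \frac{25}{77}} = \sqrt{\frac{27491}{231}} = \frac{\sqrt{6350421}}{231}$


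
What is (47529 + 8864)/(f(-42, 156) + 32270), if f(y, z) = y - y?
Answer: 56393/32270 ≈ 1.7475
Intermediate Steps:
f(y, z) = 0
(47529 + 8864)/(f(-42, 156) + 32270) = (47529 + 8864)/(0 + 32270) = 56393/32270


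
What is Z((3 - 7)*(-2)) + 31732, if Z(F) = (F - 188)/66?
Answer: 349022/11 ≈ 31729.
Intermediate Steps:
Z(F) = -94/33 + F/66 (Z(F) = (-188 + F)/66 = -94/33 + F/66)
Z((3 - 7)*(-2)) + 31732 = (-94/33 + ((3 - 7)*(-2))/66) + 31732 = (-94/33 + (-4*(-2))/66) + 31732 = (-94/33 + (1/66)*8) + 31732 = (-94/33 + 4/33) + 31732 = -30/11 + 31732 = 349022/11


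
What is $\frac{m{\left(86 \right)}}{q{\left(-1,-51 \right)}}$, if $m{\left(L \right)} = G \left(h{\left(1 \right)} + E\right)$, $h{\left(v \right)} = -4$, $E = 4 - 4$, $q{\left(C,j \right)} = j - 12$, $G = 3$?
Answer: $\frac{4}{21} \approx 0.19048$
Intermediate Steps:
$q{\left(C,j \right)} = -12 + j$
$E = 0$ ($E = 4 - 4 = 0$)
$m{\left(L \right)} = -12$ ($m{\left(L \right)} = 3 \left(-4 + 0\right) = 3 \left(-4\right) = -12$)
$\frac{m{\left(86 \right)}}{q{\left(-1,-51 \right)}} = - \frac{12}{-12 - 51} = - \frac{12}{-63} = \left(-12\right) \left(- \frac{1}{63}\right) = \frac{4}{21}$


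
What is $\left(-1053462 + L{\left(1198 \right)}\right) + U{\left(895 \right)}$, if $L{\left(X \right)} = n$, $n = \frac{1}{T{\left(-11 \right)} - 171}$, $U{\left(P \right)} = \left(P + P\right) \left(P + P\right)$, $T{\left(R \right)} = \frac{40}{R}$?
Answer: $\frac{4131375587}{1921} \approx 2.1506 \cdot 10^{6}$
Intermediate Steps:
$U{\left(P \right)} = 4 P^{2}$ ($U{\left(P \right)} = 2 P 2 P = 4 P^{2}$)
$n = - \frac{11}{1921}$ ($n = \frac{1}{\frac{40}{-11} - 171} = \frac{1}{40 \left(- \frac{1}{11}\right) - 171} = \frac{1}{- \frac{40}{11} - 171} = \frac{1}{- \frac{1921}{11}} = - \frac{11}{1921} \approx -0.0057262$)
$L{\left(X \right)} = - \frac{11}{1921}$
$\left(-1053462 + L{\left(1198 \right)}\right) + U{\left(895 \right)} = \left(-1053462 - \frac{11}{1921}\right) + 4 \cdot 895^{2} = - \frac{2023700513}{1921} + 4 \cdot 801025 = - \frac{2023700513}{1921} + 3204100 = \frac{4131375587}{1921}$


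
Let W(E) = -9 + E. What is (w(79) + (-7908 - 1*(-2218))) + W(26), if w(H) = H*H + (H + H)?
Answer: 726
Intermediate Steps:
w(H) = H² + 2*H
(w(79) + (-7908 - 1*(-2218))) + W(26) = (79*(2 + 79) + (-7908 - 1*(-2218))) + (-9 + 26) = (79*81 + (-7908 + 2218)) + 17 = (6399 - 5690) + 17 = 709 + 17 = 726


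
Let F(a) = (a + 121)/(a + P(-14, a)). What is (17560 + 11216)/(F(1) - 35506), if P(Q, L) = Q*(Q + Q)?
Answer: -1413621/1744217 ≈ -0.81046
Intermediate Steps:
P(Q, L) = 2*Q² (P(Q, L) = Q*(2*Q) = 2*Q²)
F(a) = (121 + a)/(392 + a) (F(a) = (a + 121)/(a + 2*(-14)²) = (121 + a)/(a + 2*196) = (121 + a)/(a + 392) = (121 + a)/(392 + a))
(17560 + 11216)/(F(1) - 35506) = (17560 + 11216)/((121 + 1)/(392 + 1) - 35506) = 28776/(122/393 - 35506) = 28776/(-13953736/393) = 28776*(-393/13953736) = -1413621/1744217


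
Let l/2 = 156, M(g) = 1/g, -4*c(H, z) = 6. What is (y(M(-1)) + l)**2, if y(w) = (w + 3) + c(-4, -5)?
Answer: 390625/4 ≈ 97656.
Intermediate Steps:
c(H, z) = -3/2 (c(H, z) = -1/4*6 = -3/2)
M(g) = 1/g
l = 312 (l = 2*156 = 312)
y(w) = 3/2 + w (y(w) = (w + 3) - 3/2 = (3 + w) - 3/2 = 3/2 + w)
(y(M(-1)) + l)**2 = ((3/2 + 1/(-1)) + 312)**2 = ((3/2 - 1) + 312)**2 = (1/2 + 312)**2 = (625/2)**2 = 390625/4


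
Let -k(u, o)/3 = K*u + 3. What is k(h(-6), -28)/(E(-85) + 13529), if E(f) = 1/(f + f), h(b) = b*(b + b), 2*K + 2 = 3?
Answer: -6630/766643 ≈ -0.0086481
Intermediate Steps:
K = ½ (K = -1 + (½)*3 = -1 + 3/2 = ½ ≈ 0.50000)
h(b) = 2*b² (h(b) = b*(2*b) = 2*b²)
k(u, o) = -9 - 3*u/2 (k(u, o) = -3*(u/2 + 3) = -3*(3 + u/2) = -9 - 3*u/2)
E(f) = 1/(2*f)
k(h(-6), -28)/(E(-85) + 13529) = (-9 - 3*(-6)²)/((½)/(-85) + 13529) = (-9 - 3*36)/((½)*(-1/85) + 13529) = (-9 - 3/2*72)/(-1/170 + 13529) = (-9 - 108)/(2299929/170) = -117*170/2299929 = -6630/766643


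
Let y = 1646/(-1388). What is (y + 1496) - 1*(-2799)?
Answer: 2979907/694 ≈ 4293.8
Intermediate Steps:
y = -823/694 (y = 1646*(-1/1388) = -823/694 ≈ -1.1859)
(y + 1496) - 1*(-2799) = (-823/694 + 1496) - 1*(-2799) = 1037401/694 + 2799 = 2979907/694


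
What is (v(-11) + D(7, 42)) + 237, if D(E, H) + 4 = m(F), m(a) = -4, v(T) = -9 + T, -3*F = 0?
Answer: 209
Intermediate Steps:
F = 0 (F = -⅓*0 = 0)
D(E, H) = -8 (D(E, H) = -4 - 4 = -8)
(v(-11) + D(7, 42)) + 237 = ((-9 - 11) - 8) + 237 = (-20 - 8) + 237 = -28 + 237 = 209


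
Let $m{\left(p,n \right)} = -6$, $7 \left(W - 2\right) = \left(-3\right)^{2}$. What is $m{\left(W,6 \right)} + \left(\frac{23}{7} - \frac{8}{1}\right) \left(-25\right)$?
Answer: $\frac{783}{7} \approx 111.86$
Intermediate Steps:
$W = \frac{23}{7}$ ($W = 2 + \frac{\left(-3\right)^{2}}{7} = 2 + \frac{1}{7} \cdot 9 = 2 + \frac{9}{7} = \frac{23}{7} \approx 3.2857$)
$m{\left(W,6 \right)} + \left(\frac{23}{7} - \frac{8}{1}\right) \left(-25\right) = -6 + \left(\frac{23}{7} - \frac{8}{1}\right) \left(-25\right) = -6 + \left(23 \cdot \frac{1}{7} - 8\right) \left(-25\right) = -6 + \left(\frac{23}{7} - 8\right) \left(-25\right) = -6 - - \frac{825}{7} = -6 + \frac{825}{7} = \frac{783}{7}$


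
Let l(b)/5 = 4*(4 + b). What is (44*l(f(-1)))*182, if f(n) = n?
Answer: 480480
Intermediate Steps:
l(b) = 80 + 20*b (l(b) = 5*(4*(4 + b)) = 5*(16 + 4*b) = 80 + 20*b)
(44*l(f(-1)))*182 = (44*(80 + 20*(-1)))*182 = (44*(80 - 20))*182 = (44*60)*182 = 2640*182 = 480480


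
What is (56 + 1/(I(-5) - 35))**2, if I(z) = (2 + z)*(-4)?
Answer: 1656369/529 ≈ 3131.1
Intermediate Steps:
I(z) = -8 - 4*z
(56 + 1/(I(-5) - 35))**2 = (56 + 1/((-8 - 4*(-5)) - 35))**2 = (56 + 1/((-8 + 20) - 35))**2 = (56 + 1/(12 - 35))**2 = (56 + 1/(-23))**2 = (56 - 1/23)**2 = (1287/23)**2 = 1656369/529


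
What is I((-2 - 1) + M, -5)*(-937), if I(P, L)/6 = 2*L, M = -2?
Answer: 56220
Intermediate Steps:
I(P, L) = 12*L (I(P, L) = 6*(2*L) = 12*L)
I((-2 - 1) + M, -5)*(-937) = (12*(-5))*(-937) = -60*(-937) = 56220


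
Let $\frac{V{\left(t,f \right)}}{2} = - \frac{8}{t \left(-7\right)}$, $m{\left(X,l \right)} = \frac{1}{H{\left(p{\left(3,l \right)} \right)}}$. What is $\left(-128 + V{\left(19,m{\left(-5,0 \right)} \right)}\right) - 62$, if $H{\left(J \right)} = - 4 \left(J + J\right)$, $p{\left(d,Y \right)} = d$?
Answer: $- \frac{25254}{133} \approx -189.88$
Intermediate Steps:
$H{\left(J \right)} = - 8 J$ ($H{\left(J \right)} = - 4 \cdot 2 J = - 8 J$)
$m{\left(X,l \right)} = - \frac{1}{24}$ ($m{\left(X,l \right)} = \frac{1}{\left(-8\right) 3} = \frac{1}{-24} = - \frac{1}{24}$)
$V{\left(t,f \right)} = \frac{16}{7 t}$ ($V{\left(t,f \right)} = 2 \left(- \frac{8}{t \left(-7\right)}\right) = 2 \left(- \frac{8}{\left(-7\right) t}\right) = 2 \left(- 8 \left(- \frac{1}{7 t}\right)\right) = 2 \frac{8}{7 t} = \frac{16}{7 t}$)
$\left(-128 + V{\left(19,m{\left(-5,0 \right)} \right)}\right) - 62 = \left(-128 + \frac{16}{7 \cdot 19}\right) - 62 = \left(-128 + \frac{16}{7} \cdot \frac{1}{19}\right) - 62 = \left(-128 + \frac{16}{133}\right) - 62 = - \frac{17008}{133} - 62 = - \frac{25254}{133}$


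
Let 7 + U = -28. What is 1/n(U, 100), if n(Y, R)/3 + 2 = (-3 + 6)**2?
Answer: 1/21 ≈ 0.047619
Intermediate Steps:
U = -35 (U = -7 - 28 = -35)
n(Y, R) = 21 (n(Y, R) = -6 + 3*(-3 + 6)**2 = -6 + 3*3**2 = -6 + 3*9 = -6 + 27 = 21)
1/n(U, 100) = 1/21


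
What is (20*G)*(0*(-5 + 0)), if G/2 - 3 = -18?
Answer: 0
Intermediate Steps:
G = -30 (G = 6 + 2*(-18) = 6 - 36 = -30)
(20*G)*(0*(-5 + 0)) = (20*(-30))*(0*(-5 + 0)) = -0*(-5) = -600*0 = 0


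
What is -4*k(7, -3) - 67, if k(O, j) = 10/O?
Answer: -509/7 ≈ -72.714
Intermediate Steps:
-4*k(7, -3) - 67 = -40/7 - 67 = -509/7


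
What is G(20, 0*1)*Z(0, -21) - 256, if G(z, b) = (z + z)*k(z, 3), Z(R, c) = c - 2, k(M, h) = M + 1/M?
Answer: -18702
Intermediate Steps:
Z(R, c) = -2 + c
G(z, b) = 2*z*(z + 1/z) (G(z, b) = (z + z)*(z + 1/z) = (2*z)*(z + 1/z) = 2*z*(z + 1/z))
G(20, 0*1)*Z(0, -21) - 256 = (2 + 2*20²)*(-2 - 21) - 256 = (2 + 2*400)*(-23) - 256 = (2 + 800)*(-23) - 256 = 802*(-23) - 256 = -18446 - 256 = -18702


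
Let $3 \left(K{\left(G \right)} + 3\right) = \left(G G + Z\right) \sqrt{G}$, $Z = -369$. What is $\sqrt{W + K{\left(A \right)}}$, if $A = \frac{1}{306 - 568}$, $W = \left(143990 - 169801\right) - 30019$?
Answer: $\frac{\sqrt{-2367765228843792 - 19909093110 i \sqrt{262}}}{205932} \approx 0.01608 - 236.29 i$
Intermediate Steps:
$W = -55830$ ($W = -25811 - 30019 = -55830$)
$A = - \frac{1}{262}$ ($A = \frac{1}{-262} = - \frac{1}{262} \approx -0.0038168$)
$K{\left(G \right)} = -3 + \frac{\sqrt{G} \left(-369 + G^{2}\right)}{3}$ ($K{\left(G \right)} = -3 + \frac{\left(G G - 369\right) \sqrt{G}}{3} = -3 + \frac{\left(G^{2} - 369\right) \sqrt{G}}{3} = -3 + \frac{\left(-369 + G^{2}\right) \sqrt{G}}{3} = -3 + \frac{\sqrt{G} \left(-369 + G^{2}\right)}{3}$)
$\sqrt{W + K{\left(A \right)}} = \sqrt{-55830 - \left(3 - \frac{i \sqrt{262}}{53954184} + \frac{123 i \sqrt{262}}{262}\right)} = \sqrt{-55830 - \left(3 + 123 \cdot \frac{1}{262} i \sqrt{262} - \frac{i \sqrt{262}}{53954184}\right)} = \sqrt{-55830 - \left(3 + \frac{25329635 i \sqrt{262}}{53954184}\right)} = \sqrt{-55833 - \frac{25329635 i \sqrt{262}}{53954184}}$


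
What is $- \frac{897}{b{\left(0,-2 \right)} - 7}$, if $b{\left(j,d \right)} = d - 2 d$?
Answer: $\frac{897}{5} \approx 179.4$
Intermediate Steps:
$b{\left(j,d \right)} = - d$
$- \frac{897}{b{\left(0,-2 \right)} - 7} = - \frac{897}{\left(-1\right) \left(-2\right) - 7} = - \frac{897}{2 - 7} = - \frac{897}{-5} = \left(-897\right) \left(- \frac{1}{5}\right) = \frac{897}{5}$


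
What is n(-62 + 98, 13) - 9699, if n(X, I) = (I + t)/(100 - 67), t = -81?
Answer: -320135/33 ≈ -9701.1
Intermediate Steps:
n(X, I) = -27/11 + I/33 (n(X, I) = (I - 81)/(100 - 67) = (-81 + I)/33 = (-81 + I)*(1/33) = -27/11 + I/33)
n(-62 + 98, 13) - 9699 = (-27/11 + (1/33)*13) - 9699 = (-27/11 + 13/33) - 9699 = -68/33 - 9699 = -320135/33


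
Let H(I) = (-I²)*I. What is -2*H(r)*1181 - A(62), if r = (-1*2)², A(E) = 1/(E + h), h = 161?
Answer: 33710463/223 ≈ 1.5117e+5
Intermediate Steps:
A(E) = 1/(161 + E) (A(E) = 1/(E + 161) = 1/(161 + E))
r = 4 (r = (-2)² = 4)
H(I) = -I³
-2*H(r)*1181 - A(62) = -(-2)*4³*1181 - 1/(161 + 62) = -(-2)*64*1181 - 1/223 = -2*(-64)*1181 - 1*1/223 = 128*1181 - 1/223 = 151168 - 1/223 = 33710463/223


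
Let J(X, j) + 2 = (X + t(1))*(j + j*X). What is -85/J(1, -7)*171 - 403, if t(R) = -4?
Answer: -6131/8 ≈ -766.38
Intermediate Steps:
J(X, j) = -2 + (-4 + X)*(j + X*j) (J(X, j) = -2 + (X - 4)*(j + j*X) = -2 + (-4 + X)*(j + X*j))
-85/J(1, -7)*171 - 403 = -85/(-2 - 4*(-7) - 7*1² - 3*1*(-7))*171 - 403 = -85/(-2 + 28 - 7*1 + 21)*171 - 403 = -85/(-2 + 28 - 7 + 21)*171 - 403 = -85/40*171 - 403 = -85*1/40*171 - 403 = -17/8*171 - 403 = -2907/8 - 403 = -6131/8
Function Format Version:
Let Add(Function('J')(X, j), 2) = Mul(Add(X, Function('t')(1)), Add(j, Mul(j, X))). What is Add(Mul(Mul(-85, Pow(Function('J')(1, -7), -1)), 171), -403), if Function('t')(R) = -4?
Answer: Rational(-6131, 8) ≈ -766.38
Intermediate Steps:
Function('J')(X, j) = Add(-2, Mul(Add(-4, X), Add(j, Mul(X, j)))) (Function('J')(X, j) = Add(-2, Mul(Add(X, -4), Add(j, Mul(j, X)))) = Add(-2, Mul(Add(-4, X), Add(j, Mul(X, j)))))
Add(Mul(Mul(-85, Pow(Function('J')(1, -7), -1)), 171), -403) = Add(Mul(Mul(-85, Pow(Add(-2, Mul(-4, -7), Mul(-7, Pow(1, 2)), Mul(-3, 1, -7)), -1)), 171), -403) = Add(Mul(Mul(-85, Pow(Add(-2, 28, Mul(-7, 1), 21), -1)), 171), -403) = Add(Mul(Mul(-85, Pow(Add(-2, 28, -7, 21), -1)), 171), -403) = Add(Mul(Mul(-85, Pow(40, -1)), 171), -403) = Add(Mul(Mul(-85, Rational(1, 40)), 171), -403) = Add(Mul(Rational(-17, 8), 171), -403) = Add(Rational(-2907, 8), -403) = Rational(-6131, 8)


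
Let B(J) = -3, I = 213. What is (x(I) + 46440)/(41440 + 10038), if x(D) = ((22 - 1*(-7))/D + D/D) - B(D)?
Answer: 9892601/10964814 ≈ 0.90221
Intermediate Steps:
x(D) = 4 + 29/D (x(D) = ((22 - 1*(-7))/D + D/D) - 1*(-3) = ((22 + 7)/D + 1) + 3 = (29/D + 1) + 3 = (1 + 29/D) + 3 = 4 + 29/D)
(x(I) + 46440)/(41440 + 10038) = ((4 + 29/213) + 46440)/(41440 + 10038) = ((4 + 29*(1/213)) + 46440)/51478 = ((4 + 29/213) + 46440)*(1/51478) = (881/213 + 46440)*(1/51478) = (9892601/213)*(1/51478) = 9892601/10964814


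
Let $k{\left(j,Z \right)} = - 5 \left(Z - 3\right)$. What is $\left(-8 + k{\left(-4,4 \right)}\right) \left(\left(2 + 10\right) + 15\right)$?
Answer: $-351$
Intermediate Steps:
$k{\left(j,Z \right)} = 15 - 5 Z$ ($k{\left(j,Z \right)} = - 5 \left(-3 + Z\right) = 15 - 5 Z$)
$\left(-8 + k{\left(-4,4 \right)}\right) \left(\left(2 + 10\right) + 15\right) = \left(-8 + \left(15 - 20\right)\right) \left(\left(2 + 10\right) + 15\right) = \left(-8 + \left(15 - 20\right)\right) \left(12 + 15\right) = \left(-8 - 5\right) 27 = \left(-13\right) 27 = -351$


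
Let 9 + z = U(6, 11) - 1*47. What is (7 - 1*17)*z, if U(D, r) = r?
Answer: 450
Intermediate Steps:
z = -45 (z = -9 + (11 - 1*47) = -9 + (11 - 47) = -9 - 36 = -45)
(7 - 1*17)*z = (7 - 1*17)*(-45) = (7 - 17)*(-45) = -10*(-45) = 450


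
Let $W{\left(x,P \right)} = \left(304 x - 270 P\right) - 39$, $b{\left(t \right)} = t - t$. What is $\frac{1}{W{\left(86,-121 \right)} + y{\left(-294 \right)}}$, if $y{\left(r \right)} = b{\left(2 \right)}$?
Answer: $\frac{1}{58775} \approx 1.7014 \cdot 10^{-5}$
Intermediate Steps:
$b{\left(t \right)} = 0$
$y{\left(r \right)} = 0$
$W{\left(x,P \right)} = -39 - 270 P + 304 x$ ($W{\left(x,P \right)} = \left(- 270 P + 304 x\right) - 39 = -39 - 270 P + 304 x$)
$\frac{1}{W{\left(86,-121 \right)} + y{\left(-294 \right)}} = \frac{1}{\left(-39 - -32670 + 304 \cdot 86\right) + 0} = \frac{1}{\left(-39 + 32670 + 26144\right) + 0} = \frac{1}{58775 + 0} = \frac{1}{58775}$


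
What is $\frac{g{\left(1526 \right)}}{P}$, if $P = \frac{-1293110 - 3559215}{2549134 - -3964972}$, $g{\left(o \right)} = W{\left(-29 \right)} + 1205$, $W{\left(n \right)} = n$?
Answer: $- \frac{7660588656}{4852325} \approx -1578.7$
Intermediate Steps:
$g{\left(o \right)} = 1176$ ($g{\left(o \right)} = -29 + 1205 = 1176$)
$P = - \frac{4852325}{6514106}$ ($P = - \frac{4852325}{2549134 + 3964972} = - \frac{4852325}{6514106} \approx -0.74489$)
$\frac{g{\left(1526 \right)}}{P} = \frac{1176}{- \frac{4852325}{6514106}} = 1176 \left(- \frac{6514106}{4852325}\right) = - \frac{7660588656}{4852325}$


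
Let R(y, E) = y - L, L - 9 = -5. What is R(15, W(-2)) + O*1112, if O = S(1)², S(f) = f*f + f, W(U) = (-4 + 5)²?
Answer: 4459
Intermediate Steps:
L = 4 (L = 9 - 5 = 4)
W(U) = 1 (W(U) = 1² = 1)
S(f) = f + f² (S(f) = f² + f = f + f²)
R(y, E) = -4 + y (R(y, E) = y - 1*4 = y - 4 = -4 + y)
O = 4 (O = (1*(1 + 1))² = (1*2)² = 2² = 4)
R(15, W(-2)) + O*1112 = (-4 + 15) + 4*1112 = 11 + 4448 = 4459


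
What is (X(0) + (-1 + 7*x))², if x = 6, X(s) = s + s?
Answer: 1681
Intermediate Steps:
X(s) = 2*s
(X(0) + (-1 + 7*x))² = (2*0 + (-1 + 7*6))² = (0 + (-1 + 42))² = (0 + 41)² = 41² = 1681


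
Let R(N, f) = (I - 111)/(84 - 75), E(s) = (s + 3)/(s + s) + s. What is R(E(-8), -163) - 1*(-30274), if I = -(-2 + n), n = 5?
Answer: 90784/3 ≈ 30261.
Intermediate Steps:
I = -3 (I = -(-2 + 5) = -1*3 = -3)
E(s) = s + (3 + s)/(2*s) (E(s) = (3 + s)/((2*s)) + s = (3 + s)*(1/(2*s)) + s = (3 + s)/(2*s) + s = s + (3 + s)/(2*s))
R(N, f) = -38/3 (R(N, f) = (-3 - 111)/(84 - 75) = -114/9 = -114*1/9 = -38/3)
R(E(-8), -163) - 1*(-30274) = -38/3 - 1*(-30274) = -38/3 + 30274 = 90784/3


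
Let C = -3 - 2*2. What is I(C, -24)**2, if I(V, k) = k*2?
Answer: 2304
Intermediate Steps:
C = -7 (C = -3 - 4 = -7)
I(V, k) = 2*k
I(C, -24)**2 = (2*(-24))**2 = (-48)**2 = 2304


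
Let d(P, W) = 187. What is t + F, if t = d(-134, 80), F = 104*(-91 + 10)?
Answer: -8237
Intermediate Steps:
F = -8424 (F = 104*(-81) = -8424)
t = 187
t + F = 187 - 8424 = -8237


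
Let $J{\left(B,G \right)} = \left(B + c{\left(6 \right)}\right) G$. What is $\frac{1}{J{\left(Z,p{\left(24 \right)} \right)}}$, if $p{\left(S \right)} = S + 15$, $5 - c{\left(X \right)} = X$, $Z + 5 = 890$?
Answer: $\frac{1}{34476} \approx 2.9006 \cdot 10^{-5}$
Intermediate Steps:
$Z = 885$ ($Z = -5 + 890 = 885$)
$c{\left(X \right)} = 5 - X$
$p{\left(S \right)} = 15 + S$
$J{\left(B,G \right)} = G \left(-1 + B\right)$ ($J{\left(B,G \right)} = \left(B + \left(5 - 6\right)\right) G = \left(B - 1\right) G = \left(-1 + B\right) G = G \left(-1 + B\right)$)
$\frac{1}{J{\left(Z,p{\left(24 \right)} \right)}} = \frac{1}{\left(15 + 24\right) \left(-1 + 885\right)} = \frac{1}{39 \cdot 884} = \frac{1}{34476}$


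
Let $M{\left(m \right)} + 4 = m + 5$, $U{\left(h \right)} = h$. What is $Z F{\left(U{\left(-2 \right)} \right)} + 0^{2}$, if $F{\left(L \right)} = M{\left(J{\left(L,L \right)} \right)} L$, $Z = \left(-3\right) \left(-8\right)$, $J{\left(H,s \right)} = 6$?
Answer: $-336$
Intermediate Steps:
$M{\left(m \right)} = 1 + m$ ($M{\left(m \right)} = -4 + \left(m + 5\right) = -4 + \left(5 + m\right) = 1 + m$)
$Z = 24$
$F{\left(L \right)} = 7 L$ ($F{\left(L \right)} = \left(1 + 6\right) L = 7 L$)
$Z F{\left(U{\left(-2 \right)} \right)} + 0^{2} = 24 \cdot 7 \left(-2\right) + 0^{2} = 24 \left(-14\right) + 0 = -336 + 0 = -336$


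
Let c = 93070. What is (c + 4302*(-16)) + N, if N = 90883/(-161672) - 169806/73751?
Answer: 288966950798171/11923471672 ≈ 24235.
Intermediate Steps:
N = -34155587765/11923471672 (N = 90883*(-1/161672) - 169806*1/73751 = -90883/161672 - 169806/73751 = -34155587765/11923471672 ≈ -2.8646)
(c + 4302*(-16)) + N = (93070 + 4302*(-16)) - 34155587765/11923471672 = (93070 - 68832) - 34155587765/11923471672 = 24238 - 34155587765/11923471672 = 288966950798171/11923471672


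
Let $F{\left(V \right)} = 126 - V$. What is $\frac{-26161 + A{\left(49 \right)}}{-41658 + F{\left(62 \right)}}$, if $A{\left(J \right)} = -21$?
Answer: $\frac{13091}{20797} \approx 0.62947$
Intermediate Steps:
$\frac{-26161 + A{\left(49 \right)}}{-41658 + F{\left(62 \right)}} = \frac{-26161 - 21}{-41658 + \left(126 - 62\right)} = - \frac{26182}{-41658 + \left(126 - 62\right)} = - \frac{26182}{-41658 + 64} = - \frac{26182}{-41594} = \left(-26182\right) \left(- \frac{1}{41594}\right) = \frac{13091}{20797}$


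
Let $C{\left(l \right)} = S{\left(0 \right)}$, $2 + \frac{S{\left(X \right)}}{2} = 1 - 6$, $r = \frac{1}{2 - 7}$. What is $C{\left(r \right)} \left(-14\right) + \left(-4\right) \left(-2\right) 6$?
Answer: $244$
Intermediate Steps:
$r = - \frac{1}{5}$ ($r = \frac{1}{-5} = - \frac{1}{5} \approx -0.2$)
$S{\left(X \right)} = -14$ ($S{\left(X \right)} = -4 + 2 \left(1 - 6\right) = -4 + 2 \left(-5\right) = -4 - 10 = -14$)
$C{\left(l \right)} = -14$
$C{\left(r \right)} \left(-14\right) + \left(-4\right) \left(-2\right) 6 = \left(-14\right) \left(-14\right) + \left(-4\right) \left(-2\right) 6 = 196 + 8 \cdot 6 = 196 + 48 = 244$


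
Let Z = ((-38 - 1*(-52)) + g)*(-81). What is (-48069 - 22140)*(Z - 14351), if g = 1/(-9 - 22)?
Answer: 33697090386/31 ≈ 1.0870e+9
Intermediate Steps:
g = -1/31 (g = 1/(-31) = -1/31 ≈ -0.032258)
Z = -35073/31 (Z = ((-38 - 1*(-52)) - 1/31)*(-81) = ((-38 + 52) - 1/31)*(-81) = (14 - 1/31)*(-81) = (433/31)*(-81) = -35073/31 ≈ -1131.4)
(-48069 - 22140)*(Z - 14351) = (-48069 - 22140)*(-35073/31 - 14351) = -70209*(-479954/31) = 33697090386/31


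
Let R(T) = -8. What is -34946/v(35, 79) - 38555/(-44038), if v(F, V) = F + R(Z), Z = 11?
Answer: -1537910963/1189026 ≈ -1293.4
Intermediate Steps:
v(F, V) = -8 + F (v(F, V) = F - 8 = -8 + F)
-34946/v(35, 79) - 38555/(-44038) = -34946/(-8 + 35) - 38555/(-44038) = -34946/27 - 38555*(-1/44038) = -34946*1/27 + 38555/44038 = -34946/27 + 38555/44038 = -1537910963/1189026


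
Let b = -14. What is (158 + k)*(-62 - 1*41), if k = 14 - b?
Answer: -19158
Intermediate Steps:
k = 28 (k = 14 - 1*(-14) = 14 + 14 = 28)
(158 + k)*(-62 - 1*41) = (158 + 28)*(-62 - 1*41) = 186*(-62 - 41) = 186*(-103) = -19158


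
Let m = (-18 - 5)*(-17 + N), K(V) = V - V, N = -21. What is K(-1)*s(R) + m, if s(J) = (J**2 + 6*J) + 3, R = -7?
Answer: 874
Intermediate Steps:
K(V) = 0
m = 874 (m = (-18 - 5)*(-17 - 21) = -23*(-38) = 874)
s(J) = 3 + J**2 + 6*J
K(-1)*s(R) + m = 0*(3 + (-7)**2 + 6*(-7)) + 874 = 0*(3 + 49 - 42) + 874 = 0*10 + 874 = 0 + 874 = 874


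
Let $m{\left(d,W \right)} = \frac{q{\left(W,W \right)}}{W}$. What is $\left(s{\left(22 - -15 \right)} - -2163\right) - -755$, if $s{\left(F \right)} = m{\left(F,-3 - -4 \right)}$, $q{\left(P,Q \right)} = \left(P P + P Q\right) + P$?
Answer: $2921$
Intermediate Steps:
$q{\left(P,Q \right)} = P + P^{2} + P Q$ ($q{\left(P,Q \right)} = \left(P^{2} + P Q\right) + P = P + P^{2} + P Q$)
$m{\left(d,W \right)} = 1 + 2 W$ ($m{\left(d,W \right)} = \frac{W \left(1 + W + W\right)}{W} = \frac{W \left(1 + 2 W\right)}{W} = 1 + 2 W$)
$s{\left(F \right)} = 3$ ($s{\left(F \right)} = 1 + 2 \left(-3 - -4\right) = 1 + 2 \left(-3 + 4\right) = 1 + 2 \cdot 1 = 1 + 2 = 3$)
$\left(s{\left(22 - -15 \right)} - -2163\right) - -755 = \left(3 - -2163\right) - -755 = \left(3 + 2163\right) + 755 = 2166 + 755 = 2921$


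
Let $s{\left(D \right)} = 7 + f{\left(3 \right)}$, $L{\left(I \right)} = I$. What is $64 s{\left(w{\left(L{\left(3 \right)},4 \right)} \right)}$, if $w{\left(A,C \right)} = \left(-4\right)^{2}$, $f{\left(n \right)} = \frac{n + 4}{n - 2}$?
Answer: $896$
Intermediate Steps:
$f{\left(n \right)} = \frac{4 + n}{-2 + n}$
$w{\left(A,C \right)} = 16$
$s{\left(D \right)} = 14$ ($s{\left(D \right)} = 7 + \frac{4 + 3}{-2 + 3} = 7 + 1^{-1} \cdot 7 = 7 + 1 \cdot 7 = 7 + 7 = 14$)
$64 s{\left(w{\left(L{\left(3 \right)},4 \right)} \right)} = 64 \cdot 14 = 896$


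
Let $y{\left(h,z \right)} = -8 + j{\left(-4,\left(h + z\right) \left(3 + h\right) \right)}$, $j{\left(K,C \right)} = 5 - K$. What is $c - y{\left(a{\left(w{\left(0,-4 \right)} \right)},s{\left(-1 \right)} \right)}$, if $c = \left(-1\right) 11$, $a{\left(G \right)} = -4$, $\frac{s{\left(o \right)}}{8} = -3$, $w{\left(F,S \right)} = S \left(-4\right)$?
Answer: $-12$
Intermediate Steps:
$w{\left(F,S \right)} = - 4 S$
$s{\left(o \right)} = -24$ ($s{\left(o \right)} = 8 \left(-3\right) = -24$)
$y{\left(h,z \right)} = 1$ ($y{\left(h,z \right)} = -8 + \left(5 - -4\right) = -8 + \left(5 + 4\right) = -8 + 9 = 1$)
$c = -11$
$c - y{\left(a{\left(w{\left(0,-4 \right)} \right)},s{\left(-1 \right)} \right)} = -11 - 1 = -12$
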